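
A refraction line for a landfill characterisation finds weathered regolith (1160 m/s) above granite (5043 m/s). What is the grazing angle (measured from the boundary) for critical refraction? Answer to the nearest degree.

At critical incidence the refracted ray runs along the interface (θ₂ = 90°), so sin θ_c = V₁/V₂.
θ_c = arcsin(1160/5043) = arcsin 0.2300 = 13.30°.
Measured from the interface: 90° − 13.30° = 76.70°.

77°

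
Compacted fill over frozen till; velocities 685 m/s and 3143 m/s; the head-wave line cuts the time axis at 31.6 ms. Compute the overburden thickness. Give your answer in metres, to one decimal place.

h = tᵢ·V₁·V₂ / (2·√(V₂²−V₁²)).
√(V₂²−V₁²) = √(3143² − 685²) = 3067.4 m/s.
h = 0.0316 s × 685 × 3143 / (2 × 3067.4) = 11.09 m.

11.1 m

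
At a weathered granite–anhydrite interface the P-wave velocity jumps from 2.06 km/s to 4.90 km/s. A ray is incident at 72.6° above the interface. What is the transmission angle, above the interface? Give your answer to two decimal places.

44.66°

Convert to the normal: θ₁ = 90° − 72.6° = 17.4°.
Snell's law: sin θ₂ = (V₂/V₁)·sin θ₁ = (4.90/2.06)·sin 17.4° = 0.7113.
θ₂ = arcsin 0.7113 = 45.34° from the normal.
From the interface: 90° − 45.34° = 44.66°.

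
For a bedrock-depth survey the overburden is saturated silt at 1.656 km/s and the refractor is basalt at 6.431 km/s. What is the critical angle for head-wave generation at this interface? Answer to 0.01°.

14.92°

At critical incidence the refracted ray runs along the interface (θ₂ = 90°), so sin θ_c = V₁/V₂.
θ_c = arcsin(1.656/6.431) = arcsin 0.2575 = 14.92°.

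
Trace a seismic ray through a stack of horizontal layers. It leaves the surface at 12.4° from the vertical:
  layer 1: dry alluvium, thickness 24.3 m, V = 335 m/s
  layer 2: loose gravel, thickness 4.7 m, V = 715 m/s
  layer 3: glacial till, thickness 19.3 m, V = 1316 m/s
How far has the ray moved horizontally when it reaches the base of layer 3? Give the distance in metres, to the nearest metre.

38 m

p = sin θ₁/V₁ = sin 12.4°/335 = 6.4100e-04 s/m is conserved through the stack.
Layer 1: θ = 12.40°; offset = 24.3·tan 12.40° = 5.343 m.
Layer 2: sin θ = p·715 = 0.4583 → θ = 27.28°; offset = 4.7·tan 27.28° = 2.424 m.
Layer 3: sin θ = p·1316 = 0.8436 → θ = 57.52°; offset = 19.3·tan 57.52° = 30.316 m.
Summing the layer offsets gives 38.082 m.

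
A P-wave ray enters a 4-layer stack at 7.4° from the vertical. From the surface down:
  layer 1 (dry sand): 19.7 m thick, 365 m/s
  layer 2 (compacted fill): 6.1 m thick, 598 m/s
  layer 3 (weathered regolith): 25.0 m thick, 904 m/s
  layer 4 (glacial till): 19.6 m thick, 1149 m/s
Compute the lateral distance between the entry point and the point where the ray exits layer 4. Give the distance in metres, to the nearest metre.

p = sin θ₁/V₁ = sin 7.4°/365 = 3.5286e-04 s/m is conserved through the stack.
Layer 1: θ = 7.40°; offset = 19.7·tan 7.40° = 2.559 m.
Layer 2: sin θ = p·598 = 0.2110 → θ = 12.18°; offset = 6.1·tan 12.18° = 1.317 m.
Layer 3: sin θ = p·904 = 0.3190 → θ = 18.60°; offset = 25.0·tan 18.60° = 8.414 m.
Layer 4: sin θ = p·1149 = 0.4054 → θ = 23.92°; offset = 19.6·tan 23.92° = 8.693 m.
Summing the layer offsets gives 20.983 m.

21 m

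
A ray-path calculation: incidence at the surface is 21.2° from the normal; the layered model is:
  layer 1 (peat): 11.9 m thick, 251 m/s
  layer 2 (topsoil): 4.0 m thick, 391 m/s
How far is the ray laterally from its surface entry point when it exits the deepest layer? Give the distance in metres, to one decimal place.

7.3 m

Apply Snell's law at each interface; in layer i the horizontal offset is hᵢ·tan θᵢ.
Layer 1: θ = 21.20°; offset = 11.9·tan 21.20° = 4.616 m.
Layer 2: sin θ = 391·sin 21.2°/251 = 0.5633, θ = 34.29°; offset = 4.0·tan 34.29° = 2.727 m.
Σ offsets = 7.343 m.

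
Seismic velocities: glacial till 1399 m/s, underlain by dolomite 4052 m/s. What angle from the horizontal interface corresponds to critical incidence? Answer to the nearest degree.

70°

Critical incidence: sin θ_c = V₁/V₂ = 1399/4052 = 0.3453.
θ_c = arcsin 0.3453 = 20.20°.
Measured from the interface: 90° − 20.20° = 69.80°.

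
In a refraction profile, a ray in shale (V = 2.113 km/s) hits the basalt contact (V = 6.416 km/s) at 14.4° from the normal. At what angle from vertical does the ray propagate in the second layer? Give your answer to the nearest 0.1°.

sin θ₁/V₁ = sin θ₂/V₂ ⇒ sin θ₂ = 6.416·sin 14.4°/2.113 = 6.416·0.2487/2.113 = 0.7551.
θ₂ = sin⁻¹(0.7551) = 49.04° (from vertical).

49.0°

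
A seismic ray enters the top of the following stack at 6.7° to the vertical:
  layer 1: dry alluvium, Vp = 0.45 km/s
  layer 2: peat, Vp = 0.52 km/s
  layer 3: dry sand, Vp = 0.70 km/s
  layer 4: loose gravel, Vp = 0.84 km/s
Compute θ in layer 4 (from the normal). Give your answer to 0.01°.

Ray parameter p = sin 6.7° / 0.45 = 2.5927e-01 s/km.
sin θ_4 = p·V_4 = 2.5927e-01 × 0.84 = 0.2178.
θ_4 = 12.58° from the vertical.

12.58°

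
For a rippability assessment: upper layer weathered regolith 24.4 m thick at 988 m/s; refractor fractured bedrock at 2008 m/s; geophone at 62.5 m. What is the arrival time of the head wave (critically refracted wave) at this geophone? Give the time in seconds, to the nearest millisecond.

θ_c = arcsin(V₁/V₂) = arcsin(988/2008) = 29.47°, cos θ_c = 0.8706.
Intercept time tᵢ = 2h cos θ_c / V₁ = 2·24.4·0.8706/988 = 0.04300 s.
t = x/V₂ + tᵢ = 62.5/2008 + 0.04300 = 0.07413 s.

0.074 s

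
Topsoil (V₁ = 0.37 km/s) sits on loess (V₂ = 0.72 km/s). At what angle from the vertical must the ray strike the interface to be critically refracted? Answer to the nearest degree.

31°

Critical incidence: sin θ_c = V₁/V₂ = 0.37/0.72 = 0.5139.
θ_c = arcsin 0.5139 = 30.92°.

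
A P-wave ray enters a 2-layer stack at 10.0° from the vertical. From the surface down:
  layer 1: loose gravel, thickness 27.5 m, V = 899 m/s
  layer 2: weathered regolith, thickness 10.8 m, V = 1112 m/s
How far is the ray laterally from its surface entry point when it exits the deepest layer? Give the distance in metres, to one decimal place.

p = sin θ₁/V₁ = sin 10.0°/899 = 1.9316e-04 s/m is conserved through the stack.
Layer 1: θ = 10.00°; offset = 27.5·tan 10.00° = 4.849 m.
Layer 2: sin θ = p·1112 = 0.2148 → θ = 12.40°; offset = 10.8·tan 12.40° = 2.375 m.
Total horizontal offset = 7.224 m.

7.2 m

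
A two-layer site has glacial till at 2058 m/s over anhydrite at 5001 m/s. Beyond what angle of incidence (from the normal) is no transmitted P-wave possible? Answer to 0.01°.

24.30°

At critical incidence the refracted ray runs along the interface (θ₂ = 90°), so sin θ_c = V₁/V₂.
θ_c = arcsin(2058/5001) = arcsin 0.4115 = 24.30°.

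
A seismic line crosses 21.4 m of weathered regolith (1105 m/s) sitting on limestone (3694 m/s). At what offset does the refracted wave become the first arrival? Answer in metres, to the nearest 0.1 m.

x_cross = 2h·√((V₂+V₁)/(V₂−V₁)).
(V₂+V₁)/(V₂−V₁) = (3694+1105)/(3694−1105) = 1.8536; √ = 1.3615.
x_cross = 2·21.4·1.3615 = 58.27 m.

58.3 m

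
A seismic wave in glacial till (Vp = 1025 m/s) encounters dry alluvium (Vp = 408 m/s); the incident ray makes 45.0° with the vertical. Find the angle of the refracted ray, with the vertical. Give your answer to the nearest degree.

Snell's law: sin θ₂ = (V₂/V₁)·sin θ₁ = (408/1025)·sin 45.0° = 0.2815.
θ₂ = arcsin 0.2815 = 16.35° from the normal.

16°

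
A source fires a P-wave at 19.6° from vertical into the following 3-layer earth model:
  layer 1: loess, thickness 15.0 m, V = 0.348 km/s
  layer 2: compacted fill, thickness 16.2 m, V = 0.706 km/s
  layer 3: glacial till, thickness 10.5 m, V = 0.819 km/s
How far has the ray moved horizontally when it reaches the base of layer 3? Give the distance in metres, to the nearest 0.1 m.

33.9 m

Apply Snell's law at each interface; in layer i the horizontal offset is hᵢ·tan θᵢ.
Layer 1: θ = 19.60°; offset = 15.0·tan 19.60° = 5.341 m.
Layer 2: sin θ = 0.706·sin 19.6°/0.348 = 0.6805, θ = 42.89°; offset = 16.2·tan 42.89° = 15.047 m.
Layer 3: sin θ = 0.819·sin 19.6°/0.348 = 0.7895, θ = 52.14°; offset = 10.5·tan 52.14° = 13.505 m.
Summing the layer offsets gives 33.893 m.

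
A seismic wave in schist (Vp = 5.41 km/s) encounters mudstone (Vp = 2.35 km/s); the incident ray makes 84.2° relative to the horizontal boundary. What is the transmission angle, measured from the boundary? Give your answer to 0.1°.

Angle from the normal: 90° − 84.2° = 5.8°.
Snell's law: sin θ₂ = (V₂/V₁)·sin θ₁ = (2.35/5.41)·sin 5.8° = 0.0439.
θ₂ = arcsin 0.0439 = 2.52° from the normal.
From the interface: 90° − 2.52° = 87.48°.

87.5°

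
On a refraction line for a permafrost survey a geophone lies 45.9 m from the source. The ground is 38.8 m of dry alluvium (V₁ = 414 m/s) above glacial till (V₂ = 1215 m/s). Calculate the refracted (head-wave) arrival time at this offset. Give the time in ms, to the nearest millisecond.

t = x/V₂ + 2h·√(V₂²−V₁²)/(V₁V₂).
√(V₂²−V₁²) = √(1215²−414²) = 1142.3 m/s; delay term = 2·38.8·1142.3/(414·1215) = 0.17622 s.
t = 45.9/1215 + 0.17622 = 0.21400 s.

214 ms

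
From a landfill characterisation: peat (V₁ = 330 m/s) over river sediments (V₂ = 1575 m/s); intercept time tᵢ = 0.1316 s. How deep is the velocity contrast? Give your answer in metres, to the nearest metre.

22 m

h = tᵢ·V₁·V₂ / (2·√(V₂²−V₁²)).
√(V₂²−V₁²) = √(1575² − 330²) = 1540.0 m/s.
h = 0.1316 s × 330 × 1575 / (2 × 1540.0) = 22.21 m.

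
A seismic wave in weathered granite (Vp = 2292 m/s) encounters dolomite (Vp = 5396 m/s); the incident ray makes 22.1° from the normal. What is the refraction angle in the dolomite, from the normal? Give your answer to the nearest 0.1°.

62.3°

Snell's law: sin θ₂ = (V₂/V₁)·sin θ₁ = (5396/2292)·sin 22.1° = 0.8857.
θ₂ = sin⁻¹(0.8857) = 62.34° (from vertical).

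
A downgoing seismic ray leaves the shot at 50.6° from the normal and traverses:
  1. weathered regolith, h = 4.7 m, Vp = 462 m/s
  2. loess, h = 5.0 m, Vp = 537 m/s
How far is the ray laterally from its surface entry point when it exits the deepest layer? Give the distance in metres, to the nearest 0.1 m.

15.9 m

Ray parameter p = sin 50.6° / 462 m/s = 1.6726e-03 s/m.
Layer 1: θ = 50.60°; offset = 4.7·tan 50.60° = 5.722 m.
Layer 2: sin θ = p·537 = 0.8982 → θ = 63.92°; offset = 5.0·tan 63.92° = 10.215 m.
Summing the layer offsets gives 15.937 m.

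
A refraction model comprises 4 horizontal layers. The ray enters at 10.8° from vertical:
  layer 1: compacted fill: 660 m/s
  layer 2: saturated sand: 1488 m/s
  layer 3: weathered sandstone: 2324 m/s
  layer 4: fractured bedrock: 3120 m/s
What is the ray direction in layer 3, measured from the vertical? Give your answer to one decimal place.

Ray parameter p = sin 10.8° / 660 = 2.8391e-04 s/m.
sin θ_3 = p·V_3 = 2.8391e-04 × 2324 = 0.6598.
θ_3 = arcsin 0.6598 = 41.29°.

41.3°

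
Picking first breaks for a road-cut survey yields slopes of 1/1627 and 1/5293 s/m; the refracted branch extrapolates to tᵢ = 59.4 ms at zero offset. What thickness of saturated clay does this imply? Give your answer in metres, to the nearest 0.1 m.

50.8 m

h = tᵢ·V₁·V₂ / (2·√(V₂²−V₁²)).
√(V₂²−V₁²) = √(5293² − 1627²) = 5036.7 m/s.
h = 0.0594 s × 1627 × 5293 / (2 × 5036.7) = 50.78 m.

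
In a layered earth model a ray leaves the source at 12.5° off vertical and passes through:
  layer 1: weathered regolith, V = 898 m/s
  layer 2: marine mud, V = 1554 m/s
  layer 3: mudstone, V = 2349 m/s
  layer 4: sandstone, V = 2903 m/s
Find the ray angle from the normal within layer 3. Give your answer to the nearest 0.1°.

34.5°

Ray parameter p = sin 12.5° / 898 = 2.4102e-04 s/m.
sin θ_3 = p·V_3 = 2.4102e-04 × 2349 = 0.5662.
θ_3 = 34.48° from the vertical.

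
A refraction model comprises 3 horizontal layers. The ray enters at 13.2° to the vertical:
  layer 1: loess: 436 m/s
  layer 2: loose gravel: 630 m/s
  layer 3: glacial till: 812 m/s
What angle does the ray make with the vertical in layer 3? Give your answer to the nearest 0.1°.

25.2°

Snell's law across each interface conserves sin θ / V, so sin θ_3 = V_3·sin θ₁/V₁.
sin θ_3 = 812 × sin 13.2° / 436 = 0.4253.
θ_3 = 25.17° from the vertical.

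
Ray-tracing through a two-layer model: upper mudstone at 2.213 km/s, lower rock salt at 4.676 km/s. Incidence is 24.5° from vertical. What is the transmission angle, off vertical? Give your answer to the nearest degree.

61°

Snell's law: sin θ₂ = (V₂/V₁)·sin θ₁ = (4.676/2.213)·sin 24.5° = 0.8762.
θ₂ = arcsin 0.8762 = 61.19° from the normal.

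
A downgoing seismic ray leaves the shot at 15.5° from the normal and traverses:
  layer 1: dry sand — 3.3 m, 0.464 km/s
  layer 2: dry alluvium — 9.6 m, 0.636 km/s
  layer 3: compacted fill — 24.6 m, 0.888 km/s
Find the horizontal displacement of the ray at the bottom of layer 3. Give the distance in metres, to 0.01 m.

19.34 m

p = sin θ₁/V₁ = sin 15.5°/0.464 = 5.7594e-01 s/km is conserved through the stack.
Layer 1: θ = 15.50°; offset = 3.3·tan 15.50° = 0.9152 m.
Layer 2: sin θ = p·0.636 = 0.3663 → θ = 21.49°; offset = 9.6·tan 21.49° = 3.7792 m.
Layer 3: sin θ = p·0.888 = 0.5114 → θ = 30.76°; offset = 24.6·tan 30.76° = 14.6411 m.
Total horizontal offset = 19.3354 m.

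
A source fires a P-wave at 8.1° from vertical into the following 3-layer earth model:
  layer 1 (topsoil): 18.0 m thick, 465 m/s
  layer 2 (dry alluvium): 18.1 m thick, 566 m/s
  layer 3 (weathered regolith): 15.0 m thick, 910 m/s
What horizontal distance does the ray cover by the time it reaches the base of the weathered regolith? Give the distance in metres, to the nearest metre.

Ray parameter p = sin 8.1° / 465 m/s = 3.0301e-04 s/m.
Layer 1: θ = 8.10°; offset = 18.0·tan 8.10° = 2.562 m.
Layer 2: sin θ = p·566 = 0.1715 → θ = 9.88°; offset = 18.1·tan 9.88° = 3.151 m.
Layer 3: sin θ = p·910 = 0.2757 → θ = 16.01°; offset = 15.0·tan 16.01° = 4.303 m.
Σ offsets = 10.016 m.

10 m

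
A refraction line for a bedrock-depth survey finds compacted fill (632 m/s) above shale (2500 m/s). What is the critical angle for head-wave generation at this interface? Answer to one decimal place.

Critical incidence: sin θ_c = V₁/V₂ = 632/2500 = 0.2528.
θ_c = arcsin 0.2528 = 14.64°.

14.6°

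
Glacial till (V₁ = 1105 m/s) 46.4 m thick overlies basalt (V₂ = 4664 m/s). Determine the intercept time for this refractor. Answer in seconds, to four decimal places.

tᵢ = 2h·√(V₂²−V₁²)/(V₁V₂).
√(V₂²−V₁²) = √(4664²−1105²) = 4531.2 m/s.
tᵢ = 2·46.4·4531.2/(1105·4664) = 0.08159 s.

0.0816 s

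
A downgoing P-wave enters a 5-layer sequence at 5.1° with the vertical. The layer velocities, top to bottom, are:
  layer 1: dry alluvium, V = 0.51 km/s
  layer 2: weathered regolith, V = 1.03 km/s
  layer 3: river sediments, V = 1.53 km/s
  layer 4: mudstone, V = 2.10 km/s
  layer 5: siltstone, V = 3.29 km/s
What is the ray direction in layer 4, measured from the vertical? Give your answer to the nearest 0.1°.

21.5°

Snell's law across each interface conserves sin θ / V, so sin θ_4 = V_4·sin θ₁/V₁.
sin θ_4 = 2.10 × sin 5.1° / 0.51 = 0.3660.
θ_4 = arcsin 0.3660 = 21.47°.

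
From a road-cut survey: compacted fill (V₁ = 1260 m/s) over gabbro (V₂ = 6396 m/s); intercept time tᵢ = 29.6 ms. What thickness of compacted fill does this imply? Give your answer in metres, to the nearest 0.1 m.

19.0 m

h = tᵢ·V₁·V₂ / (2·√(V₂²−V₁²)).
√(V₂²−V₁²) = √(6396² − 1260²) = 6270.7 m/s.
h = 0.0296 s × 1260 × 6396 / (2 × 6270.7) = 19.02 m.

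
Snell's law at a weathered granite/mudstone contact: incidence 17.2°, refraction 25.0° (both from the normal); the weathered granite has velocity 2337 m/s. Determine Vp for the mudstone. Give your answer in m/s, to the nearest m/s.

3340 m/s

sin 17.2° = 0.2957; sin 25.0° = 0.4226.
V₂ = V₁·(sin θ₂/sin θ₁) = 2337·(0.4226/0.2957) = 3339.98 m/s.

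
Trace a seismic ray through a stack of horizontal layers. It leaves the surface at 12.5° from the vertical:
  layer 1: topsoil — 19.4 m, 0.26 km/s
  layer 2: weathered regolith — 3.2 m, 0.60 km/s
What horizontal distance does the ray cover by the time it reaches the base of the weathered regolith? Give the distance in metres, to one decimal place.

p = sin θ₁/V₁ = sin 12.5°/0.26 = 8.3246e-01 s/km is conserved through the stack.
Layer 1: θ = 12.50°; offset = 19.4·tan 12.50° = 4.301 m.
Layer 2: sin θ = p·0.60 = 0.4995 → θ = 29.97°; offset = 3.2·tan 29.97° = 1.845 m.
Σ offsets = 6.146 m.

6.1 m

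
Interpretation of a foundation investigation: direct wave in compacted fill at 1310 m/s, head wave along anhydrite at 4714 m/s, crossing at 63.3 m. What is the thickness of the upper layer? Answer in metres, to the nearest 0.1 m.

h = (x_cross/2)·√((V₂−V₁)/(V₂+V₁)).
(V₂−V₁)/(V₂+V₁) = (4714−1310)/(4714+1310) = 0.5651; √ = 0.7517.
h = (63.3/2)·0.7517 = 23.79 m.

23.8 m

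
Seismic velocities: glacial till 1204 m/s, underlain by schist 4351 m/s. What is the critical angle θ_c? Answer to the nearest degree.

Critical incidence: sin θ_c = V₁/V₂ = 1204/4351 = 0.2767.
θ_c = arcsin 0.2767 = 16.06°.

16°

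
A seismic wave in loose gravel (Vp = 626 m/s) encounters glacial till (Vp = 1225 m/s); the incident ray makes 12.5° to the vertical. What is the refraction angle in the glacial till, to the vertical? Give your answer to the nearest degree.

Snell's law: sin θ₂ = (V₂/V₁)·sin θ₁ = (1225/626)·sin 12.5° = 0.4235.
θ₂ = arcsin 0.4235 = 25.06° from the normal.

25°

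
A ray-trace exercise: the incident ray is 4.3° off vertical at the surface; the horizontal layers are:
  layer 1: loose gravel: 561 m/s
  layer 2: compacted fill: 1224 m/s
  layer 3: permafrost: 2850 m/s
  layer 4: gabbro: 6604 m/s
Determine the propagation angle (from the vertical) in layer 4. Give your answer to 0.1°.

62.0°

Ray parameter p = sin 4.3° / 561 = 1.3365e-04 s/m.
sin θ_4 = p·V_4 = 1.3365e-04 × 6604 = 0.8826.
θ_4 = 61.96° from the vertical.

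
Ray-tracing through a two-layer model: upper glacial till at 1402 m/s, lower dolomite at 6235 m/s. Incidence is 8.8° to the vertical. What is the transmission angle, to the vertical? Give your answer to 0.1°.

Snell's law: sin θ₂ = (V₂/V₁)·sin θ₁ = (6235/1402)·sin 8.8° = 0.6804.
θ₂ = sin⁻¹(0.6804) = 42.87° (from vertical).

42.9°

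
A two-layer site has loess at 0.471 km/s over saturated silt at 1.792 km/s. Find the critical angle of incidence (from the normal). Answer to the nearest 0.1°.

At critical incidence the refracted ray runs along the interface (θ₂ = 90°), so sin θ_c = V₁/V₂.
θ_c = arcsin(0.471/1.792) = arcsin 0.2628 = 15.24°.

15.2°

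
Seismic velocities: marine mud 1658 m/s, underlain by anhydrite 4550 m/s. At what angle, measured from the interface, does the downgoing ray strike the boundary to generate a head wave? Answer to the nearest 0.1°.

Critical incidence: sin θ_c = V₁/V₂ = 1658/4550 = 0.3644.
θ_c = arcsin 0.3644 = 21.37°.
Measured from the interface: 90° − 21.37° = 68.63°.

68.6°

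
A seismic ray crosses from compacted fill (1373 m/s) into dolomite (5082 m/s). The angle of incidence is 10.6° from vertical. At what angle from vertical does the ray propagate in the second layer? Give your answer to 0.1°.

sin θ₁/V₁ = sin θ₂/V₂ ⇒ sin θ₂ = 5082·sin 10.6°/1373 = 5082·0.1840/1373 = 0.6809.
θ₂ = arcsin 0.6809 = 42.91° from the normal.

42.9°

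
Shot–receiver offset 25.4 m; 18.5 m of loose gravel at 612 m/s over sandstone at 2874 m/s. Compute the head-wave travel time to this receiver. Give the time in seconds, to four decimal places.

t = x/V₂ + 2h·√(V₂²−V₁²)/(V₁V₂).
√(V₂²−V₁²) = √(2874²−612²) = 2808.1 m/s; delay term = 2·18.5·2808.1/(612·2874) = 0.05907 s.
t = 25.4/2874 + 0.05907 = 0.06791 s.

0.0679 s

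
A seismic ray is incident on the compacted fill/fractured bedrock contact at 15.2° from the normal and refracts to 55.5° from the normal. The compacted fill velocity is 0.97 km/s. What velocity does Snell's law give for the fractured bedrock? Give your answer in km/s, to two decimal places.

3.05 km/s

Snell's law: sin 15.2°/V₁ = sin 55.5°/V₂.
V₂ = V₁·sin 55.5°/sin 15.2° = 0.97 × 3.1433 = 3.05 km/s.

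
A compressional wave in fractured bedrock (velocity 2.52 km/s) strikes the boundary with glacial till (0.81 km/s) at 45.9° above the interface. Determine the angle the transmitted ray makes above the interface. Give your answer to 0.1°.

Convert to the normal: θ₁ = 90° − 45.9° = 44.1°.
sin θ₁/V₁ = sin θ₂/V₂ ⇒ sin θ₂ = 0.81·sin 44.1°/2.52 = 0.81·0.6959/2.52 = 0.2237.
θ₂ = sin⁻¹(0.2237) = 12.93° (from vertical).
From the interface: 90° − 12.93° = 77.07°.

77.1°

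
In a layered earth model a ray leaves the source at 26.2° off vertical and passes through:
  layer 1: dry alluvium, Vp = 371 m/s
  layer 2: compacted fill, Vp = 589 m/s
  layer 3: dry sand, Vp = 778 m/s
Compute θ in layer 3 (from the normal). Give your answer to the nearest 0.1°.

Snell's law across each interface conserves sin θ / V, so sin θ_3 = V_3·sin θ₁/V₁.
sin θ_3 = 778 × sin 26.2° / 371 = 0.9259.
θ_3 = arcsin 0.9259 = 67.80°.

67.8°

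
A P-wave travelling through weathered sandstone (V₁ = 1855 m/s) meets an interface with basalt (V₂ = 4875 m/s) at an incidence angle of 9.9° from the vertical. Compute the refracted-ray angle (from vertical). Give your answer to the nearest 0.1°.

26.9°

sin θ₁/V₁ = sin θ₂/V₂ ⇒ sin θ₂ = 4875·sin 9.9°/1855 = 4875·0.1719/1855 = 0.4518.
θ₂ = sin⁻¹(0.4518) = 26.86° (from vertical).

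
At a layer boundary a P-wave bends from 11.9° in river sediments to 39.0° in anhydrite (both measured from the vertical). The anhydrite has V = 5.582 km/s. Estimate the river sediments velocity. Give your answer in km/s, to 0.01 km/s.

1.83 km/s

Snell's law: sin 11.9°/V₁ = sin 39.0°/V₂.
V₁ = V₂·sin 11.9°/sin 39.0° = 5.582 × 0.3277 = 1.83 km/s.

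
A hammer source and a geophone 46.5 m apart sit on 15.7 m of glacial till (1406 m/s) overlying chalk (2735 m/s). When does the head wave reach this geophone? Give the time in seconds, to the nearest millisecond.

θ_c = arcsin(V₁/V₂) = arcsin(1406/2735) = 30.94°, cos θ_c = 0.8577.
Intercept time tᵢ = 2h cos θ_c / V₁ = 2·15.7·0.8577/1406 = 0.01916 s.
t = x/V₂ + tᵢ = 46.5/2735 + 0.01916 = 0.03616 s.

0.036 s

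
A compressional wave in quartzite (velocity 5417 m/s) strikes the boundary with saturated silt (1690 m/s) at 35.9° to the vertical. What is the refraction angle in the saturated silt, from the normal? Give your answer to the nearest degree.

11°

Snell's law: sin θ₂ = (V₂/V₁)·sin θ₁ = (1690/5417)·sin 35.9° = 0.1829.
θ₂ = arcsin 0.1829 = 10.54° from the normal.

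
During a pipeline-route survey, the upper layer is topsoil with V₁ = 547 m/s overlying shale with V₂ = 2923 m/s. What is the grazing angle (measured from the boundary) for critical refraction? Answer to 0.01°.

79.21°

At critical incidence the refracted ray runs along the interface (θ₂ = 90°), so sin θ_c = V₁/V₂.
θ_c = arcsin(547/2923) = arcsin 0.1871 = 10.79°.
Measured from the interface: 90° − 10.79° = 79.21°.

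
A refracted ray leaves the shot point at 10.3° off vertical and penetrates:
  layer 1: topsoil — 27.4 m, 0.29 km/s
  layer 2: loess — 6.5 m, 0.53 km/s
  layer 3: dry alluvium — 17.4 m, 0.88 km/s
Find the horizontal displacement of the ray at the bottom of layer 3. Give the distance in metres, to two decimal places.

p = sin θ₁/V₁ = sin 10.3°/0.29 = 6.1656e-01 s/km is conserved through the stack.
Layer 1: θ = 10.30°; offset = 27.4·tan 10.30° = 4.9794 m.
Layer 2: sin θ = p·0.53 = 0.3268 → θ = 19.07°; offset = 6.5·tan 19.07° = 2.2474 m.
Layer 3: sin θ = p·0.88 = 0.5426 → θ = 32.86°; offset = 17.4·tan 32.86° = 11.2389 m.
Total horizontal offset = 18.4657 m.

18.47 m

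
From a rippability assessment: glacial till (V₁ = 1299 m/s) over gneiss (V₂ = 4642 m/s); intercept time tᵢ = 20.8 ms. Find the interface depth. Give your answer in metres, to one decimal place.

h = tᵢ·V₁·V₂ / (2·√(V₂²−V₁²)).
√(V₂²−V₁²) = √(4642² − 1299²) = 4456.5 m/s.
h = 0.0208 s × 1299 × 4642 / (2 × 4456.5) = 14.07 m.

14.1 m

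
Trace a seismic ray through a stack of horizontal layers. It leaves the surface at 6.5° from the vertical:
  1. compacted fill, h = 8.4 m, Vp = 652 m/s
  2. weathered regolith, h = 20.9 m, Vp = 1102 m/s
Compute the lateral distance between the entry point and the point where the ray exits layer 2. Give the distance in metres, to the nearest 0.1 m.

p = sin θ₁/V₁ = sin 6.5°/652 = 1.7362e-04 s/m is conserved through the stack.
Layer 1: θ = 6.50°; offset = 8.4·tan 6.50° = 0.957 m.
Layer 2: sin θ = p·1102 = 0.1913 → θ = 11.03°; offset = 20.9·tan 11.03° = 4.074 m.
Σ offsets = 5.031 m.

5.0 m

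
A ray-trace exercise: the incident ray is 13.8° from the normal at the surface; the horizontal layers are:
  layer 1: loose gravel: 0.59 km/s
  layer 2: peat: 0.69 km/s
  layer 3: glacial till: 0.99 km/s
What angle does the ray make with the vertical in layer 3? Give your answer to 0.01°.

Ray parameter p = sin 13.8° / 0.59 = 4.0429e-01 s/km.
sin θ_3 = p·V_3 = 4.0429e-01 × 0.99 = 0.4003.
θ_3 = arcsin 0.4003 = 23.59°.

23.59°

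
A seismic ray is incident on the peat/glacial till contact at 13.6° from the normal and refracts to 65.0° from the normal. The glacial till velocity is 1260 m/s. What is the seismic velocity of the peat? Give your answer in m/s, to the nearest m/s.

327 m/s

sin 13.6° = 0.2351; sin 65.0° = 0.9063.
V₁ = V₂·(sin θ₁/sin θ₂) = 1260·(0.2351/0.9063) = 326.91 m/s.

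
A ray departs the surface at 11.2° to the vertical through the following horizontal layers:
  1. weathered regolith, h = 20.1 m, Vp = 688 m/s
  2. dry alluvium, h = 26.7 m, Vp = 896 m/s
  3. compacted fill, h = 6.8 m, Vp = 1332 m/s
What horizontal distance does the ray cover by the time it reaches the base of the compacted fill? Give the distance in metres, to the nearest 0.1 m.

p = sin θ₁/V₁ = sin 11.2°/688 = 2.8232e-04 s/m is conserved through the stack.
Layer 1: θ = 11.20°; offset = 20.1·tan 11.20° = 3.980 m.
Layer 2: sin θ = p·896 = 0.2530 → θ = 14.65°; offset = 26.7·tan 14.65° = 6.981 m.
Layer 3: sin θ = p·1332 = 0.3760 → θ = 22.09°; offset = 6.8·tan 22.09° = 2.760 m.
Σ offsets = 13.721 m.

13.7 m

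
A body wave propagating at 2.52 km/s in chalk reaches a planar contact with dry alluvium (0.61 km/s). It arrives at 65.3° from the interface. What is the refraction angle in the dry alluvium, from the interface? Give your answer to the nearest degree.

Convert to the normal: θ₁ = 90° − 65.3° = 24.7°.
sin θ₁/V₁ = sin θ₂/V₂ ⇒ sin θ₂ = 0.61·sin 24.7°/2.52 = 0.61·0.4179/2.52 = 0.1012.
θ₂ = sin⁻¹(0.1012) = 5.81° (from vertical).
From the interface: 90° − 5.81° = 84.19°.

84°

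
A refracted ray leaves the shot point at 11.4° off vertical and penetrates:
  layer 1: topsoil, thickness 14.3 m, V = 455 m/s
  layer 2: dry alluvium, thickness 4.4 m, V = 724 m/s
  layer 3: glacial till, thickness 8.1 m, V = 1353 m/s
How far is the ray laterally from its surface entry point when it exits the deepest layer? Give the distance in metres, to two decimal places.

Ray parameter p = sin 11.4° / 455 m/s = 4.3441e-04 s/m.
Layer 1: θ = 11.40°; offset = 14.3·tan 11.40° = 2.8834 m.
Layer 2: sin θ = p·724 = 0.3145 → θ = 18.33°; offset = 4.4·tan 18.33° = 1.4578 m.
Layer 3: sin θ = p·1353 = 0.5878 → θ = 36.00°; offset = 8.1·tan 36.00° = 5.8846 m.
Σ offsets = 10.2258 m.

10.23 m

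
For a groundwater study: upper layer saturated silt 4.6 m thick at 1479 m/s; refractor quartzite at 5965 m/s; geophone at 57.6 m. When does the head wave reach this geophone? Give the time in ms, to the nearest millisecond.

16 ms

t = x/V₂ + 2h·√(V₂²−V₁²)/(V₁V₂).
√(V₂²−V₁²) = √(5965²−1479²) = 5778.7 m/s; delay term = 2·4.6·5778.7/(1479·5965) = 0.00603 s.
t = 57.6/5965 + 0.00603 = 0.01568 s.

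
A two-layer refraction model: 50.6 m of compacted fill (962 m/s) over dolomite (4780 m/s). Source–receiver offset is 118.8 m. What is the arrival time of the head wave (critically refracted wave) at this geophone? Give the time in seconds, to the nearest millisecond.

0.128 s

t = x/V₂ + 2h·√(V₂²−V₁²)/(V₁V₂).
√(V₂²−V₁²) = √(4780²−962²) = 4682.2 m/s; delay term = 2·50.6·4682.2/(962·4780) = 0.10305 s.
t = 118.8/4780 + 0.10305 = 0.12790 s.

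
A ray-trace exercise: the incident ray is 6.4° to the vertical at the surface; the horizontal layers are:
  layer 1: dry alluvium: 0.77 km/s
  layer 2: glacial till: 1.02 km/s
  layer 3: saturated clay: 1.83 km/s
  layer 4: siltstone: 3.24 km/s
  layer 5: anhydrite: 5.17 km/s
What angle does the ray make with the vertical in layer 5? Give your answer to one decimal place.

Snell's law across each interface conserves sin θ / V, so sin θ_5 = V_5·sin θ₁/V₁.
sin θ_5 = 5.17 × sin 6.4° / 0.77 = 0.7484.
θ_5 = 48.45° from the vertical.

48.5°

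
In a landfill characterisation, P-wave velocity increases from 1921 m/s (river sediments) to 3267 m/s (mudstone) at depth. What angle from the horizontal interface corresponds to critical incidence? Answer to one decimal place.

54.0°

At critical incidence the refracted ray runs along the interface (θ₂ = 90°), so sin θ_c = V₁/V₂.
θ_c = arcsin(1921/3267) = arcsin 0.5880 = 36.02°.
Measured from the interface: 90° − 36.02° = 53.98°.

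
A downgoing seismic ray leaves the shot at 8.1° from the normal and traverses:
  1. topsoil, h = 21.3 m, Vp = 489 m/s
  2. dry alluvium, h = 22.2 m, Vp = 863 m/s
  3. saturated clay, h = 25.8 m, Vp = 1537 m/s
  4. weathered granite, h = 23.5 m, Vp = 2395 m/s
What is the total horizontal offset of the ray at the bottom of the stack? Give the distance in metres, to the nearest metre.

44 m

p = sin θ₁/V₁ = sin 8.1°/489 = 2.8814e-04 s/m is conserved through the stack.
Layer 1: θ = 8.10°; offset = 21.3·tan 8.10° = 3.031 m.
Layer 2: sin θ = p·863 = 0.2487 → θ = 14.40°; offset = 22.2·tan 14.40° = 5.699 m.
Layer 3: sin θ = p·1537 = 0.4429 → θ = 26.29°; offset = 25.8·tan 26.29° = 12.744 m.
Layer 4: sin θ = p·2395 = 0.6901 → θ = 43.64°; offset = 23.5·tan 43.64° = 22.408 m.
Total horizontal offset = 43.883 m.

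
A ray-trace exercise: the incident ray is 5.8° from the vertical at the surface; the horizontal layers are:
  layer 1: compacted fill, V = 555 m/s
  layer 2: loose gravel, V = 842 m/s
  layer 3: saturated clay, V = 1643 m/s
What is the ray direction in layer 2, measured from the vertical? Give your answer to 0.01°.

Ray parameter p = sin 5.8° / 555 = 1.8208e-04 s/m.
sin θ_2 = p·V_2 = 1.8208e-04 × 842 = 0.1533.
θ_2 = arcsin 0.1533 = 8.82°.

8.82°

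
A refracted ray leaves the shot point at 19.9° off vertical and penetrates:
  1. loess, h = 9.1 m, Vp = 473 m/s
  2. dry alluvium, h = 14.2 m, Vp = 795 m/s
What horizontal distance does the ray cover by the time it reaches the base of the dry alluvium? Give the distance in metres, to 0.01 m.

Ray parameter p = sin 19.9° / 473 m/s = 7.1962e-04 s/m.
Layer 1: θ = 19.90°; offset = 9.1·tan 19.90° = 3.2942 m.
Layer 2: sin θ = p·795 = 0.5721 → θ = 34.90°; offset = 14.2·tan 34.90° = 9.9048 m.
Summing the layer offsets gives 13.1989 m.

13.20 m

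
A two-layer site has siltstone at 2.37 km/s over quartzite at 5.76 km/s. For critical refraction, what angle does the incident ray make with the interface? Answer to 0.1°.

65.7°

Critical incidence: sin θ_c = V₁/V₂ = 2.37/5.76 = 0.4115.
θ_c = arcsin 0.4115 = 24.30°.
Measured from the interface: 90° − 24.30° = 65.70°.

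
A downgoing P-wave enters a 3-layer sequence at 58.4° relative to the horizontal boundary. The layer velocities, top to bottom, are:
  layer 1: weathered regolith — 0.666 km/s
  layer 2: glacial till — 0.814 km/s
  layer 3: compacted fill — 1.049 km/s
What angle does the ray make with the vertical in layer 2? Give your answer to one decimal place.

From the normal: θ₁ = 90° − 58.4° = 31.6°.
Ray parameter p = sin 31.6° / 0.666 = 7.8677e-01 s/km.
sin θ_2 = p·V_2 = 7.8677e-01 × 0.814 = 0.6404.
θ_2 = 39.82° from the vertical.

39.8°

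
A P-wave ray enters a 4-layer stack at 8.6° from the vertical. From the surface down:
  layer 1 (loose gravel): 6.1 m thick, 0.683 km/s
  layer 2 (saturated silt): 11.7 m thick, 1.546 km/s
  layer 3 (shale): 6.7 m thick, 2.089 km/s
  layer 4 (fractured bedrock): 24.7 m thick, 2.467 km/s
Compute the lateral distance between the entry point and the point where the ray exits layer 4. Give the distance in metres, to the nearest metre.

Apply Snell's law at each interface; in layer i the horizontal offset is hᵢ·tan θᵢ.
Layer 1: θ = 8.60°; offset = 6.1·tan 8.60° = 0.923 m.
Layer 2: sin θ = 1.546·sin 8.6°/0.683 = 0.3385, θ = 19.78°; offset = 11.7·tan 19.78° = 4.209 m.
Layer 3: sin θ = 2.089·sin 8.6°/0.683 = 0.4574, θ = 27.22°; offset = 6.7·tan 27.22° = 3.446 m.
Layer 4: sin θ = 2.467·sin 8.6°/0.683 = 0.5401, θ = 32.69°; offset = 24.7·tan 32.69° = 15.852 m.
Total horizontal offset = 24.429 m.

24 m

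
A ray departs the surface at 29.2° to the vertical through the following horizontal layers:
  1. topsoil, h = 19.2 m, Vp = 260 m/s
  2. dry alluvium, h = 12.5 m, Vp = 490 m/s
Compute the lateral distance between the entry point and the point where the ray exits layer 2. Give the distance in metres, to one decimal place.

40.0 m

Apply Snell's law at each interface; in layer i the horizontal offset is hᵢ·tan θᵢ.
Layer 1: θ = 29.20°; offset = 19.2·tan 29.20° = 10.731 m.
Layer 2: sin θ = 490·sin 29.2°/260 = 0.9194, θ = 66.84°; offset = 12.5·tan 66.84° = 29.225 m.
Total horizontal offset = 39.955 m.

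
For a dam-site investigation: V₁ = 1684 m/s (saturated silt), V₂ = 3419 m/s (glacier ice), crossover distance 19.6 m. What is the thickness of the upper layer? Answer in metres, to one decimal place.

5.7 m

x_cross = 2h·√((V₂+V₁)/(V₂−V₁)) → h = x_cross / (2·√((V₂+V₁)/(V₂−V₁))).
√((V₂+V₁)/(V₂−V₁)) = √((3419+1684)/(3419−1684)) = 1.7150.
h = 19.6 / (2·1.7150) = 5.71 m.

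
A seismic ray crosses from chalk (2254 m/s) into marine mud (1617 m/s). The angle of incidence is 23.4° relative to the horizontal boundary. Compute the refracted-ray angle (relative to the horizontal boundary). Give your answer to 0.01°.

48.82°

Angle from the normal: 90° − 23.4° = 66.6°.
sin θ₁/V₁ = sin θ₂/V₂ ⇒ sin θ₂ = 1617·sin 66.6°/2254 = 1617·0.9178/2254 = 0.6584.
θ₂ = sin⁻¹(0.6584) = 41.18° (from vertical).
From the interface: 90° − 41.18° = 48.82°.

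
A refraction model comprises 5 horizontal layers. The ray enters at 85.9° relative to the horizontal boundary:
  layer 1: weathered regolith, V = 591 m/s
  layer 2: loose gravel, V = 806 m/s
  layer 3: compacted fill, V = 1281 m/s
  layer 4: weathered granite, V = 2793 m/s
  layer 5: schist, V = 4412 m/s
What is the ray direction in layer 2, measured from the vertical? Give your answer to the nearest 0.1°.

5.6°

From the normal: θ₁ = 90° − 85.9° = 4.1°.
Snell's law across each interface conserves sin θ / V, so sin θ_2 = V_2·sin θ₁/V₁.
sin θ_2 = 806 × sin 4.1° / 591 = 0.0975.
θ_2 = arcsin 0.0975 = 5.60°.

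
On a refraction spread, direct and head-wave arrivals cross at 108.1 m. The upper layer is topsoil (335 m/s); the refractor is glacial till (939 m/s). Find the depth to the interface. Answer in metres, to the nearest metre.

37 m

h = (x_cross/2)·√((V₂−V₁)/(V₂+V₁)).
(V₂−V₁)/(V₂+V₁) = (939−335)/(939+335) = 0.4741; √ = 0.6885.
h = (108.1/2)·0.6885 = 37.22 m.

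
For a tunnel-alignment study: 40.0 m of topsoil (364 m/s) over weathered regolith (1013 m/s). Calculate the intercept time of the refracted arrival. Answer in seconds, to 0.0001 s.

tᵢ = 2h·√(V₂²−V₁²)/(V₁V₂).
√(V₂²−V₁²) = √(1013²−364²) = 945.3 m/s.
tᵢ = 2·40.0·945.3/(364·1013) = 0.20510 s.

0.2051 s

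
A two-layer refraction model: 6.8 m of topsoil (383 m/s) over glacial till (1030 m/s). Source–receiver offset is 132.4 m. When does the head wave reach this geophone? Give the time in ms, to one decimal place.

161.5 ms

θ_c = arcsin(V₁/V₂) = arcsin(383/1030) = 21.83°, cos θ_c = 0.9283.
Intercept time tᵢ = 2h cos θ_c / V₁ = 2·6.8·0.9283/383 = 0.03296 s.
t = x/V₂ + tᵢ = 132.4/1030 + 0.03296 = 0.16151 s.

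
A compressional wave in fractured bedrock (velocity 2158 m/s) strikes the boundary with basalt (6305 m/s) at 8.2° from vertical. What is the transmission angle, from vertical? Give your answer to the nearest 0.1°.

24.6°

sin θ₁/V₁ = sin θ₂/V₂ ⇒ sin θ₂ = 6305·sin 8.2°/2158 = 6305·0.1426/2158 = 0.4167.
θ₂ = arcsin 0.4167 = 24.63° from the normal.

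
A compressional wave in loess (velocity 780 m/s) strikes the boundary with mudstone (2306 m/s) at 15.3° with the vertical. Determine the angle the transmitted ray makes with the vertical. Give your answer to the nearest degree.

Snell's law: sin θ₂ = (V₂/V₁)·sin θ₁ = (2306/780)·sin 15.3° = 0.7801.
θ₂ = arcsin 0.7801 = 51.27° from the normal.

51°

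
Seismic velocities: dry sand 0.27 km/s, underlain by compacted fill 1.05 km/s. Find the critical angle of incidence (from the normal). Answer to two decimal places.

Critical incidence: sin θ_c = V₁/V₂ = 0.27/1.05 = 0.2571.
θ_c = arcsin 0.2571 = 14.90°.

14.90°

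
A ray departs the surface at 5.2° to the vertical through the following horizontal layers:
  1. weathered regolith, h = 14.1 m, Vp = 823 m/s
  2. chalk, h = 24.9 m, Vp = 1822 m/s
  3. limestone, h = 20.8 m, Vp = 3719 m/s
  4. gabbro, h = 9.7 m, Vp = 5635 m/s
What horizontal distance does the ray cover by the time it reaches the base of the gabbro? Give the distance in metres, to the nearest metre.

23 m

Ray parameter p = sin 5.2° / 823 m/s = 1.1012e-04 s/m.
Layer 1: θ = 5.20°; offset = 14.1·tan 5.20° = 1.283 m.
Layer 2: sin θ = p·1822 = 0.2006 → θ = 11.57°; offset = 24.9·tan 11.57° = 5.100 m.
Layer 3: sin θ = p·3719 = 0.4096 → θ = 24.18°; offset = 20.8·tan 24.18° = 9.338 m.
Layer 4: sin θ = p·5635 = 0.6206 → θ = 38.36°; offset = 9.7·tan 38.36° = 7.676 m.
Summing the layer offsets gives 23.397 m.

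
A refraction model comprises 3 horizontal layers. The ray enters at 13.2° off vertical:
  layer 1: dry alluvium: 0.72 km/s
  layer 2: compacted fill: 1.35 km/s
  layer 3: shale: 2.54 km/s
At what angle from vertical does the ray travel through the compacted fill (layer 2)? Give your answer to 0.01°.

Ray parameter p = sin 13.2° / 0.72 = 3.1715e-01 s/km.
sin θ_2 = p·V_2 = 3.1715e-01 × 1.35 = 0.4282.
θ_2 = 25.35° from the vertical.

25.35°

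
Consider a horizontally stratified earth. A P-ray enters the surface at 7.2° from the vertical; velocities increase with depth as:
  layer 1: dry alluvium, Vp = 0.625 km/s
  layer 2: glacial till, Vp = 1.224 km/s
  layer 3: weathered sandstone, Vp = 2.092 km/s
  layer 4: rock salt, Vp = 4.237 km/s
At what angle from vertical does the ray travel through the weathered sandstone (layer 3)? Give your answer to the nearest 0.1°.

Ray parameter p = sin 7.2° / 0.625 = 2.0053e-01 s/km.
sin θ_3 = p·V_3 = 2.0053e-01 × 2.092 = 0.4195.
θ_3 = 24.80° from the vertical.

24.8°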